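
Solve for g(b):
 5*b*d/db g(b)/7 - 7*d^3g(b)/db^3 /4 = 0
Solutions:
 g(b) = C1 + Integral(C2*airyai(140^(1/3)*b/7) + C3*airybi(140^(1/3)*b/7), b)


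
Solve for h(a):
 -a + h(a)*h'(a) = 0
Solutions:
 h(a) = -sqrt(C1 + a^2)
 h(a) = sqrt(C1 + a^2)


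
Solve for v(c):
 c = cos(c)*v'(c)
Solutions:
 v(c) = C1 + Integral(c/cos(c), c)


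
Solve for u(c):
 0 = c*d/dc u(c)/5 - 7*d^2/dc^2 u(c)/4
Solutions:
 u(c) = C1 + C2*erfi(sqrt(70)*c/35)


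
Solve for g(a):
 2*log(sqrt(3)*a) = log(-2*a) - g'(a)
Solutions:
 g(a) = C1 - a*log(a) + a*(-log(3) + log(2) + 1 + I*pi)


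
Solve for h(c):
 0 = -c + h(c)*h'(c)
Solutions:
 h(c) = -sqrt(C1 + c^2)
 h(c) = sqrt(C1 + c^2)


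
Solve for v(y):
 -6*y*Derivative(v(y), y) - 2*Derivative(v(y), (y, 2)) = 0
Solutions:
 v(y) = C1 + C2*erf(sqrt(6)*y/2)


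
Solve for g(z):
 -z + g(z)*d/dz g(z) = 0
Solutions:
 g(z) = -sqrt(C1 + z^2)
 g(z) = sqrt(C1 + z^2)


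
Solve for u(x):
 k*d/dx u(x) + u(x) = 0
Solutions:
 u(x) = C1*exp(-x/k)


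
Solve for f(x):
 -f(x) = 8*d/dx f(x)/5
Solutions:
 f(x) = C1*exp(-5*x/8)


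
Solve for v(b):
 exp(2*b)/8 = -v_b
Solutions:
 v(b) = C1 - exp(2*b)/16


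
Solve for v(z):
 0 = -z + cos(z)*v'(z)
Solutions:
 v(z) = C1 + Integral(z/cos(z), z)


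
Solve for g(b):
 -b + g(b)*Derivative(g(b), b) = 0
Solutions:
 g(b) = -sqrt(C1 + b^2)
 g(b) = sqrt(C1 + b^2)


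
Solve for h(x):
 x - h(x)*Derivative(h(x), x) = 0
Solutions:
 h(x) = -sqrt(C1 + x^2)
 h(x) = sqrt(C1 + x^2)


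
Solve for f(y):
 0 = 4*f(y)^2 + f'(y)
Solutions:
 f(y) = 1/(C1 + 4*y)


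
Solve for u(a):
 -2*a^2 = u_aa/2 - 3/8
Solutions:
 u(a) = C1 + C2*a - a^4/3 + 3*a^2/8


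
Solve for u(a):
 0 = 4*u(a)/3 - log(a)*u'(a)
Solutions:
 u(a) = C1*exp(4*li(a)/3)


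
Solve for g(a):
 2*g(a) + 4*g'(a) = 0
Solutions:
 g(a) = C1*exp(-a/2)


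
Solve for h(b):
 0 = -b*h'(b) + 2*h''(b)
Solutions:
 h(b) = C1 + C2*erfi(b/2)


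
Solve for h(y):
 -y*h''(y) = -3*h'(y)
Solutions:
 h(y) = C1 + C2*y^4


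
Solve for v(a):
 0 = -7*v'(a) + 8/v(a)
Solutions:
 v(a) = -sqrt(C1 + 112*a)/7
 v(a) = sqrt(C1 + 112*a)/7


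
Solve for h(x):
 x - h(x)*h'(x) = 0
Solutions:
 h(x) = -sqrt(C1 + x^2)
 h(x) = sqrt(C1 + x^2)


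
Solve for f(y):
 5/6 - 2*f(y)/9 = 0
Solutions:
 f(y) = 15/4


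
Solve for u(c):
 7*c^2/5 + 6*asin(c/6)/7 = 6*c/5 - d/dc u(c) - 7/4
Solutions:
 u(c) = C1 - 7*c^3/15 + 3*c^2/5 - 6*c*asin(c/6)/7 - 7*c/4 - 6*sqrt(36 - c^2)/7


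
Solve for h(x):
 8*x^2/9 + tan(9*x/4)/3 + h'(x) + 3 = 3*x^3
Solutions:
 h(x) = C1 + 3*x^4/4 - 8*x^3/27 - 3*x + 4*log(cos(9*x/4))/27


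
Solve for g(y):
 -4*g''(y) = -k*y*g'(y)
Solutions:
 g(y) = Piecewise((-sqrt(2)*sqrt(pi)*C1*erf(sqrt(2)*y*sqrt(-k)/4)/sqrt(-k) - C2, (k > 0) | (k < 0)), (-C1*y - C2, True))


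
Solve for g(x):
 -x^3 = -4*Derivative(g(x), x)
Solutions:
 g(x) = C1 + x^4/16


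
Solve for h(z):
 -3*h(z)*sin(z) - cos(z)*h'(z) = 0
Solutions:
 h(z) = C1*cos(z)^3


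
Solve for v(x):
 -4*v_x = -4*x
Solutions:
 v(x) = C1 + x^2/2


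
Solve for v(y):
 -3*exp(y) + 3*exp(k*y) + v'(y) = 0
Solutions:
 v(y) = C1 + 3*exp(y) - 3*exp(k*y)/k


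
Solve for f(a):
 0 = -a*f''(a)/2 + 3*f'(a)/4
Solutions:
 f(a) = C1 + C2*a^(5/2)


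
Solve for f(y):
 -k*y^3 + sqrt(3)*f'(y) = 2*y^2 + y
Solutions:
 f(y) = C1 + sqrt(3)*k*y^4/12 + 2*sqrt(3)*y^3/9 + sqrt(3)*y^2/6


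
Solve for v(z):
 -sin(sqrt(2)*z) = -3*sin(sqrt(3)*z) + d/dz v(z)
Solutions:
 v(z) = C1 + sqrt(2)*cos(sqrt(2)*z)/2 - sqrt(3)*cos(sqrt(3)*z)


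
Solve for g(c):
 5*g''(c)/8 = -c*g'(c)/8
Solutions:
 g(c) = C1 + C2*erf(sqrt(10)*c/10)


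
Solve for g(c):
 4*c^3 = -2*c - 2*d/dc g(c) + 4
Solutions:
 g(c) = C1 - c^4/2 - c^2/2 + 2*c


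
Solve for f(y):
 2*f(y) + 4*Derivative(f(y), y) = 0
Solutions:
 f(y) = C1*exp(-y/2)


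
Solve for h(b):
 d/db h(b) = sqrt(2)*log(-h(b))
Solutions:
 -li(-h(b)) = C1 + sqrt(2)*b


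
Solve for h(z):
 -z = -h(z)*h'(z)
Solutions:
 h(z) = -sqrt(C1 + z^2)
 h(z) = sqrt(C1 + z^2)


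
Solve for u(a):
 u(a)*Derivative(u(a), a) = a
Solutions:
 u(a) = -sqrt(C1 + a^2)
 u(a) = sqrt(C1 + a^2)


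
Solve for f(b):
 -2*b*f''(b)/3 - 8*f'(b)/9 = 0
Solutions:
 f(b) = C1 + C2/b^(1/3)


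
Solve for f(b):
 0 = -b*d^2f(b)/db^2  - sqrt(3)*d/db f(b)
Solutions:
 f(b) = C1 + C2*b^(1 - sqrt(3))


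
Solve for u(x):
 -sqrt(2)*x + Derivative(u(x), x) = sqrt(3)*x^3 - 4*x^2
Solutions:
 u(x) = C1 + sqrt(3)*x^4/4 - 4*x^3/3 + sqrt(2)*x^2/2


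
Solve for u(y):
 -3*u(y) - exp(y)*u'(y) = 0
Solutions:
 u(y) = C1*exp(3*exp(-y))


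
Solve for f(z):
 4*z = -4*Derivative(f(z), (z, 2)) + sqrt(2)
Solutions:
 f(z) = C1 + C2*z - z^3/6 + sqrt(2)*z^2/8


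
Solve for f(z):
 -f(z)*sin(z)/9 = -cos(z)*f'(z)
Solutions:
 f(z) = C1/cos(z)^(1/9)


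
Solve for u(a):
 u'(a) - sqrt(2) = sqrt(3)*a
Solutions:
 u(a) = C1 + sqrt(3)*a^2/2 + sqrt(2)*a


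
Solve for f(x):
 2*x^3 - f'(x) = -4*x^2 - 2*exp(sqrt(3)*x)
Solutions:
 f(x) = C1 + x^4/2 + 4*x^3/3 + 2*sqrt(3)*exp(sqrt(3)*x)/3


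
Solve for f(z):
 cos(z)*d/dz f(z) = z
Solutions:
 f(z) = C1 + Integral(z/cos(z), z)


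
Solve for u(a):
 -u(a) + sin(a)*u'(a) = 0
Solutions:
 u(a) = C1*sqrt(cos(a) - 1)/sqrt(cos(a) + 1)


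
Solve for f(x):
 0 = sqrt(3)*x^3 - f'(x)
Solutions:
 f(x) = C1 + sqrt(3)*x^4/4


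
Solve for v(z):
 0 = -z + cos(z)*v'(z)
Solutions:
 v(z) = C1 + Integral(z/cos(z), z)


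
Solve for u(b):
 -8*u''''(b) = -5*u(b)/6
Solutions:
 u(b) = C1*exp(-3^(3/4)*5^(1/4)*b/6) + C2*exp(3^(3/4)*5^(1/4)*b/6) + C3*sin(3^(3/4)*5^(1/4)*b/6) + C4*cos(3^(3/4)*5^(1/4)*b/6)


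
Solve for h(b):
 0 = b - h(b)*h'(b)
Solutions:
 h(b) = -sqrt(C1 + b^2)
 h(b) = sqrt(C1 + b^2)


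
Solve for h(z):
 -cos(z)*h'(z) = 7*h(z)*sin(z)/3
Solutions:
 h(z) = C1*cos(z)^(7/3)


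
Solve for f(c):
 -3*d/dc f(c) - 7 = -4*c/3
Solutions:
 f(c) = C1 + 2*c^2/9 - 7*c/3


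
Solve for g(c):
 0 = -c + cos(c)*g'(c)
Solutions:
 g(c) = C1 + Integral(c/cos(c), c)


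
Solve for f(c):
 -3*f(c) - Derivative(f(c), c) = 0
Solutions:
 f(c) = C1*exp(-3*c)


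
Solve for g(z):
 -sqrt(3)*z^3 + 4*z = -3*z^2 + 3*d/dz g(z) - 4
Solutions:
 g(z) = C1 - sqrt(3)*z^4/12 + z^3/3 + 2*z^2/3 + 4*z/3


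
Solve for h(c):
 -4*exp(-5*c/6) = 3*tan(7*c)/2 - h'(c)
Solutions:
 h(c) = C1 + 3*log(tan(7*c)^2 + 1)/28 - 24*exp(-5*c/6)/5


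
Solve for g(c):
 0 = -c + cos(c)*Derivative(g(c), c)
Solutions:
 g(c) = C1 + Integral(c/cos(c), c)


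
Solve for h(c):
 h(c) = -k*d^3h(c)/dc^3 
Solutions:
 h(c) = C1*exp(c*(-1/k)^(1/3)) + C2*exp(c*(-1/k)^(1/3)*(-1 + sqrt(3)*I)/2) + C3*exp(-c*(-1/k)^(1/3)*(1 + sqrt(3)*I)/2)


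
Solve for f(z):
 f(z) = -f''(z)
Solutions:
 f(z) = C1*sin(z) + C2*cos(z)


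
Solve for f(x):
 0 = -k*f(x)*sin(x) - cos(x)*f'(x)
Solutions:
 f(x) = C1*exp(k*log(cos(x)))


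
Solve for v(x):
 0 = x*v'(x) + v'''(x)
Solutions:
 v(x) = C1 + Integral(C2*airyai(-x) + C3*airybi(-x), x)


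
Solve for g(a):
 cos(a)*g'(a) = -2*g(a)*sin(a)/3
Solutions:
 g(a) = C1*cos(a)^(2/3)


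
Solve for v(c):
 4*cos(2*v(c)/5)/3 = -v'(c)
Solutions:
 4*c/3 - 5*log(sin(2*v(c)/5) - 1)/4 + 5*log(sin(2*v(c)/5) + 1)/4 = C1


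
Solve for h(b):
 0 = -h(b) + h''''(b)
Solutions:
 h(b) = C1*exp(-b) + C2*exp(b) + C3*sin(b) + C4*cos(b)


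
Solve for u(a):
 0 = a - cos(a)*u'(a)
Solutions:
 u(a) = C1 + Integral(a/cos(a), a)


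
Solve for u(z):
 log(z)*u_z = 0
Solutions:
 u(z) = C1


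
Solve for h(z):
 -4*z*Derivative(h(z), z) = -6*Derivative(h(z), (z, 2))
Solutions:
 h(z) = C1 + C2*erfi(sqrt(3)*z/3)


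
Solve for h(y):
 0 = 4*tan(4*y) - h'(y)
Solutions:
 h(y) = C1 - log(cos(4*y))


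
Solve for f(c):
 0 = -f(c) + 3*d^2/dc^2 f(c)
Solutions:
 f(c) = C1*exp(-sqrt(3)*c/3) + C2*exp(sqrt(3)*c/3)


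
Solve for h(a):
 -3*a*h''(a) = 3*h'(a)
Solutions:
 h(a) = C1 + C2*log(a)


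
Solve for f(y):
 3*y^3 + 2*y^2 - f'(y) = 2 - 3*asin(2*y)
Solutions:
 f(y) = C1 + 3*y^4/4 + 2*y^3/3 + 3*y*asin(2*y) - 2*y + 3*sqrt(1 - 4*y^2)/2


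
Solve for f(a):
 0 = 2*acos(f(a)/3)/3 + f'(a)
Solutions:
 Integral(1/acos(_y/3), (_y, f(a))) = C1 - 2*a/3


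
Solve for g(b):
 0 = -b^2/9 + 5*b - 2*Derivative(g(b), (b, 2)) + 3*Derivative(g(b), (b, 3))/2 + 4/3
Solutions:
 g(b) = C1 + C2*b + C3*exp(4*b/3) - b^4/216 + 29*b^3/72 + 119*b^2/96


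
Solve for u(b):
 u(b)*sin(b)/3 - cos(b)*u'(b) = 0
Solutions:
 u(b) = C1/cos(b)^(1/3)


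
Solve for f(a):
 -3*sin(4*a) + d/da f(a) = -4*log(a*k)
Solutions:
 f(a) = C1 - 4*a*log(a*k) + 4*a - 3*cos(4*a)/4


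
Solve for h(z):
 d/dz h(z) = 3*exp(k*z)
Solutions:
 h(z) = C1 + 3*exp(k*z)/k


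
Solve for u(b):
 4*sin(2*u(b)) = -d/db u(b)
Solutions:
 u(b) = pi - acos((-C1 - exp(16*b))/(C1 - exp(16*b)))/2
 u(b) = acos((-C1 - exp(16*b))/(C1 - exp(16*b)))/2


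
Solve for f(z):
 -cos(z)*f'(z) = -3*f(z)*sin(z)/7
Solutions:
 f(z) = C1/cos(z)^(3/7)


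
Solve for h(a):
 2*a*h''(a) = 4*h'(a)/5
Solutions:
 h(a) = C1 + C2*a^(7/5)


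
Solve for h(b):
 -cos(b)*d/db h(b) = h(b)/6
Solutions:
 h(b) = C1*(sin(b) - 1)^(1/12)/(sin(b) + 1)^(1/12)


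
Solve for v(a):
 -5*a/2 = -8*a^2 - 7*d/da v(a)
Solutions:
 v(a) = C1 - 8*a^3/21 + 5*a^2/28


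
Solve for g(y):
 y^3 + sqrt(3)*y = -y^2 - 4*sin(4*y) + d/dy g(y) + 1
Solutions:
 g(y) = C1 + y^4/4 + y^3/3 + sqrt(3)*y^2/2 - y - cos(4*y)


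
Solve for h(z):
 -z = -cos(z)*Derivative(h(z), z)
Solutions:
 h(z) = C1 + Integral(z/cos(z), z)


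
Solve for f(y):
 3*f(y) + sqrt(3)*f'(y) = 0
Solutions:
 f(y) = C1*exp(-sqrt(3)*y)


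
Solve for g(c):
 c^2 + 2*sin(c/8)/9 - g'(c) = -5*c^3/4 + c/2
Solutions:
 g(c) = C1 + 5*c^4/16 + c^3/3 - c^2/4 - 16*cos(c/8)/9


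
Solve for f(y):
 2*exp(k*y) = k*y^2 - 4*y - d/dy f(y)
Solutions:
 f(y) = C1 + k*y^3/3 - 2*y^2 - 2*exp(k*y)/k


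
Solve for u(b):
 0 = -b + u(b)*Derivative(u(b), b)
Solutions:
 u(b) = -sqrt(C1 + b^2)
 u(b) = sqrt(C1 + b^2)


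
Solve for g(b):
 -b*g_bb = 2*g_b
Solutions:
 g(b) = C1 + C2/b


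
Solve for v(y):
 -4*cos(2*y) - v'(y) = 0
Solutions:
 v(y) = C1 - 2*sin(2*y)


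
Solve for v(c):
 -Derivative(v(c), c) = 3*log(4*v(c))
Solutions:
 Integral(1/(log(_y) + 2*log(2)), (_y, v(c)))/3 = C1 - c


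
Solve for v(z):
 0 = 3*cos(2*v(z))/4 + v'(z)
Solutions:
 v(z) = -asin((C1 + exp(3*z))/(C1 - exp(3*z)))/2 + pi/2
 v(z) = asin((C1 + exp(3*z))/(C1 - exp(3*z)))/2


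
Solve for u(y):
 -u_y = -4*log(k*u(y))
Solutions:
 li(k*u(y))/k = C1 + 4*y


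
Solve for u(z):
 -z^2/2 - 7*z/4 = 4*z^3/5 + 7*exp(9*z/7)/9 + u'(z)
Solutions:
 u(z) = C1 - z^4/5 - z^3/6 - 7*z^2/8 - 49*exp(9*z/7)/81


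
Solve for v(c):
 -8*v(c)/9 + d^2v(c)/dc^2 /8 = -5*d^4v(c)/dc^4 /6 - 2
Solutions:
 v(c) = C1*exp(-sqrt(30)*c*sqrt(-9 + sqrt(15441))/60) + C2*exp(sqrt(30)*c*sqrt(-9 + sqrt(15441))/60) + C3*sin(sqrt(30)*c*sqrt(9 + sqrt(15441))/60) + C4*cos(sqrt(30)*c*sqrt(9 + sqrt(15441))/60) + 9/4


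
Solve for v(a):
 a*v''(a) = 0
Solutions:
 v(a) = C1 + C2*a


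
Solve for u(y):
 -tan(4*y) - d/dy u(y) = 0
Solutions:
 u(y) = C1 + log(cos(4*y))/4


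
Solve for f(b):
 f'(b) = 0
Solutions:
 f(b) = C1


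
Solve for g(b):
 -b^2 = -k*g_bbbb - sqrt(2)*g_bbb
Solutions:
 g(b) = C1 + C2*b + C3*b^2 + C4*exp(-sqrt(2)*b/k) + sqrt(2)*b^5/120 - b^4*k/24 + sqrt(2)*b^3*k^2/12


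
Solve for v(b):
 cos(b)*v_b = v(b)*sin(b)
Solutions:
 v(b) = C1/cos(b)


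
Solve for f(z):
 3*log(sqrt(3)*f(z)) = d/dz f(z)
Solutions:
 -2*Integral(1/(2*log(_y) + log(3)), (_y, f(z)))/3 = C1 - z


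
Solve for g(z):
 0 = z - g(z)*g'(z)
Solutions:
 g(z) = -sqrt(C1 + z^2)
 g(z) = sqrt(C1 + z^2)


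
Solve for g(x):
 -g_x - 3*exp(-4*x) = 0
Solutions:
 g(x) = C1 + 3*exp(-4*x)/4


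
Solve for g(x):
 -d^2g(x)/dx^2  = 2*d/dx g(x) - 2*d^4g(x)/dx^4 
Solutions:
 g(x) = C1 + C2*exp(-6^(1/3)*x*(6^(1/3)/(sqrt(318) + 18)^(1/3) + (sqrt(318) + 18)^(1/3))/12)*sin(2^(1/3)*3^(1/6)*x*(-3^(2/3)*(sqrt(318) + 18)^(1/3) + 3*2^(1/3)/(sqrt(318) + 18)^(1/3))/12) + C3*exp(-6^(1/3)*x*(6^(1/3)/(sqrt(318) + 18)^(1/3) + (sqrt(318) + 18)^(1/3))/12)*cos(2^(1/3)*3^(1/6)*x*(-3^(2/3)*(sqrt(318) + 18)^(1/3) + 3*2^(1/3)/(sqrt(318) + 18)^(1/3))/12) + C4*exp(6^(1/3)*x*(6^(1/3)/(sqrt(318) + 18)^(1/3) + (sqrt(318) + 18)^(1/3))/6)


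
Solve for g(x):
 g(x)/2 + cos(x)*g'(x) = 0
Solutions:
 g(x) = C1*(sin(x) - 1)^(1/4)/(sin(x) + 1)^(1/4)


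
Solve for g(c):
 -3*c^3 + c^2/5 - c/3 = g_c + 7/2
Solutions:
 g(c) = C1 - 3*c^4/4 + c^3/15 - c^2/6 - 7*c/2


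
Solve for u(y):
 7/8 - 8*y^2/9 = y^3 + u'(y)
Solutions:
 u(y) = C1 - y^4/4 - 8*y^3/27 + 7*y/8


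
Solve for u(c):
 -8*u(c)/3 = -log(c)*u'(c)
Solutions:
 u(c) = C1*exp(8*li(c)/3)


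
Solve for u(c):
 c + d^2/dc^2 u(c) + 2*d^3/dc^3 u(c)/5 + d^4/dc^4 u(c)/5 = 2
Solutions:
 u(c) = C1 + C2*c - c^3/6 + 6*c^2/5 + (C3*sin(2*c) + C4*cos(2*c))*exp(-c)


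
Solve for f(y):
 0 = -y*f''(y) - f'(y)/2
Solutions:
 f(y) = C1 + C2*sqrt(y)


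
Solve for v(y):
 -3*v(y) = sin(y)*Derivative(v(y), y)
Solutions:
 v(y) = C1*(cos(y) + 1)^(3/2)/(cos(y) - 1)^(3/2)


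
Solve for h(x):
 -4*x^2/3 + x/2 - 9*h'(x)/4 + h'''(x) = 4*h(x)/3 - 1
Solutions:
 h(x) = C1*exp(-3^(1/3)*x*(9/(sqrt(13) + 16)^(1/3) + 3^(1/3)*(sqrt(13) + 16)^(1/3))/12)*sin(3^(1/6)*x*(-(sqrt(13) + 16)^(1/3) + 3*3^(2/3)/(sqrt(13) + 16)^(1/3))/4) + C2*exp(-3^(1/3)*x*(9/(sqrt(13) + 16)^(1/3) + 3^(1/3)*(sqrt(13) + 16)^(1/3))/12)*cos(3^(1/6)*x*(-(sqrt(13) + 16)^(1/3) + 3*3^(2/3)/(sqrt(13) + 16)^(1/3))/4) + C3*exp(3^(1/3)*x*(9/(sqrt(13) + 16)^(1/3) + 3^(1/3)*(sqrt(13) + 16)^(1/3))/6) - x^2 + 15*x/4 - 357/64


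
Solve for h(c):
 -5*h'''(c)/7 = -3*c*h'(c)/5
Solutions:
 h(c) = C1 + Integral(C2*airyai(105^(1/3)*c/5) + C3*airybi(105^(1/3)*c/5), c)


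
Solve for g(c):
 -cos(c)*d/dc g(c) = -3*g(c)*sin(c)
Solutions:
 g(c) = C1/cos(c)^3


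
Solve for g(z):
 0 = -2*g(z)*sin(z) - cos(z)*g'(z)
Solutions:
 g(z) = C1*cos(z)^2


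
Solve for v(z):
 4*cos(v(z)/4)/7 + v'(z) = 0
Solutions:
 4*z/7 - 2*log(sin(v(z)/4) - 1) + 2*log(sin(v(z)/4) + 1) = C1


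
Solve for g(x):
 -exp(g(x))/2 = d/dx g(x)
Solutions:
 g(x) = log(1/(C1 + x)) + log(2)


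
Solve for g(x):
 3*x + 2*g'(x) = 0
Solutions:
 g(x) = C1 - 3*x^2/4


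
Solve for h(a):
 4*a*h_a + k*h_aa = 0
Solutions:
 h(a) = C1 + C2*sqrt(k)*erf(sqrt(2)*a*sqrt(1/k))


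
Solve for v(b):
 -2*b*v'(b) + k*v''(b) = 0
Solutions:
 v(b) = C1 + C2*erf(b*sqrt(-1/k))/sqrt(-1/k)


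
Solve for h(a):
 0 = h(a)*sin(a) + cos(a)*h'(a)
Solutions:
 h(a) = C1*cos(a)


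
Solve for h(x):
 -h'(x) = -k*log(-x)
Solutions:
 h(x) = C1 + k*x*log(-x) - k*x


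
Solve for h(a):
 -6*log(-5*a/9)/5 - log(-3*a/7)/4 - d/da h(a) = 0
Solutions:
 h(a) = C1 - 29*a*log(-a)/20 + a*(-24*log(5) + 5*log(7) + 29 + 43*log(3))/20


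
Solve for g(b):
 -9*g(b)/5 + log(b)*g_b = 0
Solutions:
 g(b) = C1*exp(9*li(b)/5)


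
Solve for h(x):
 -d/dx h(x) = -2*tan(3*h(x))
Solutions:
 h(x) = -asin(C1*exp(6*x))/3 + pi/3
 h(x) = asin(C1*exp(6*x))/3


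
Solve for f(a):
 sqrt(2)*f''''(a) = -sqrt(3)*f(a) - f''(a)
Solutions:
 f(a) = (C1*sin(2^(7/8)*3^(1/8)*a*cos(atan(sqrt(-1 + 4*sqrt(6)))/2)/2) + C2*cos(2^(7/8)*3^(1/8)*a*cos(atan(sqrt(-1 + 4*sqrt(6)))/2)/2))*exp(-2^(7/8)*3^(1/8)*a*sin(atan(sqrt(-1 + 4*sqrt(6)))/2)/2) + (C3*sin(2^(7/8)*3^(1/8)*a*cos(atan(sqrt(-1 + 4*sqrt(6)))/2)/2) + C4*cos(2^(7/8)*3^(1/8)*a*cos(atan(sqrt(-1 + 4*sqrt(6)))/2)/2))*exp(2^(7/8)*3^(1/8)*a*sin(atan(sqrt(-1 + 4*sqrt(6)))/2)/2)


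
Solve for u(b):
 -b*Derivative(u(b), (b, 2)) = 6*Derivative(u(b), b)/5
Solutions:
 u(b) = C1 + C2/b^(1/5)


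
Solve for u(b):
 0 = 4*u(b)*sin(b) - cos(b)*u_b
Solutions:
 u(b) = C1/cos(b)^4


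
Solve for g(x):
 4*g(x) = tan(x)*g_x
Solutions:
 g(x) = C1*sin(x)^4


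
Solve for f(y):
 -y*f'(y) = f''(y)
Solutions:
 f(y) = C1 + C2*erf(sqrt(2)*y/2)


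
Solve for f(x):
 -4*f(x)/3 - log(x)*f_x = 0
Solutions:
 f(x) = C1*exp(-4*li(x)/3)


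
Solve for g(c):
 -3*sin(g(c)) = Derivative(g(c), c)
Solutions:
 g(c) = -acos((-C1 - exp(6*c))/(C1 - exp(6*c))) + 2*pi
 g(c) = acos((-C1 - exp(6*c))/(C1 - exp(6*c)))


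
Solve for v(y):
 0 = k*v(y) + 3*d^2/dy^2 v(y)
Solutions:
 v(y) = C1*exp(-sqrt(3)*y*sqrt(-k)/3) + C2*exp(sqrt(3)*y*sqrt(-k)/3)


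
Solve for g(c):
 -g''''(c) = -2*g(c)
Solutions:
 g(c) = C1*exp(-2^(1/4)*c) + C2*exp(2^(1/4)*c) + C3*sin(2^(1/4)*c) + C4*cos(2^(1/4)*c)


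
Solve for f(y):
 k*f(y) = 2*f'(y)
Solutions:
 f(y) = C1*exp(k*y/2)


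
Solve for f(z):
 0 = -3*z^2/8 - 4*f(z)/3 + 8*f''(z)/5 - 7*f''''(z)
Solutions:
 f(z) = -9*z^2/32 + (C1*sin(sqrt(2)*21^(3/4)*z*sin(atan(sqrt(489)/6)/2)/21) + C2*cos(sqrt(2)*21^(3/4)*z*sin(atan(sqrt(489)/6)/2)/21))*exp(-sqrt(2)*21^(3/4)*z*cos(atan(sqrt(489)/6)/2)/21) + (C3*sin(sqrt(2)*21^(3/4)*z*sin(atan(sqrt(489)/6)/2)/21) + C4*cos(sqrt(2)*21^(3/4)*z*sin(atan(sqrt(489)/6)/2)/21))*exp(sqrt(2)*21^(3/4)*z*cos(atan(sqrt(489)/6)/2)/21) - 27/40


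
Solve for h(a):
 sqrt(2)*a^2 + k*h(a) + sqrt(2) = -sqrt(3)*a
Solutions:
 h(a) = (-sqrt(2)*a^2 - sqrt(3)*a - sqrt(2))/k


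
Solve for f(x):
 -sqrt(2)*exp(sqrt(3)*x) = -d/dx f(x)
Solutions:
 f(x) = C1 + sqrt(6)*exp(sqrt(3)*x)/3


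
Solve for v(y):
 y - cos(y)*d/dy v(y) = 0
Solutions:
 v(y) = C1 + Integral(y/cos(y), y)


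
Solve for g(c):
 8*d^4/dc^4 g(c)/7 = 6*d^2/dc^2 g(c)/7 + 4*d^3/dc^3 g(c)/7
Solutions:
 g(c) = C1 + C2*c + C3*exp(c*(1 - sqrt(13))/4) + C4*exp(c*(1 + sqrt(13))/4)


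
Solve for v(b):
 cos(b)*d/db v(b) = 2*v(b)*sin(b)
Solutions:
 v(b) = C1/cos(b)^2


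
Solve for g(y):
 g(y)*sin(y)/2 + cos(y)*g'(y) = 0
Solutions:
 g(y) = C1*sqrt(cos(y))


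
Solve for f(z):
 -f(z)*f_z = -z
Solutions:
 f(z) = -sqrt(C1 + z^2)
 f(z) = sqrt(C1 + z^2)


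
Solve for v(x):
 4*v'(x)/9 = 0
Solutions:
 v(x) = C1


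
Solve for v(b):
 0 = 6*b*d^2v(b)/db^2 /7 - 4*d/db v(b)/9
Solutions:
 v(b) = C1 + C2*b^(41/27)


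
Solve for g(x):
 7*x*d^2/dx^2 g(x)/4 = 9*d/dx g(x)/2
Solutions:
 g(x) = C1 + C2*x^(25/7)


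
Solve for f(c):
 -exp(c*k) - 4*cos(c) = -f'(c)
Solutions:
 f(c) = C1 + 4*sin(c) + exp(c*k)/k


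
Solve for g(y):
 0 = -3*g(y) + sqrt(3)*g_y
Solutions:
 g(y) = C1*exp(sqrt(3)*y)


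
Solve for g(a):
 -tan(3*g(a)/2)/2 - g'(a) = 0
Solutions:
 g(a) = -2*asin(C1*exp(-3*a/4))/3 + 2*pi/3
 g(a) = 2*asin(C1*exp(-3*a/4))/3


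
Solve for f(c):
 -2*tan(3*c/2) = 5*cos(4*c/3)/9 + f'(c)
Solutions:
 f(c) = C1 + 4*log(cos(3*c/2))/3 - 5*sin(4*c/3)/12


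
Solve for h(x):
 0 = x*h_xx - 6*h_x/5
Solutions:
 h(x) = C1 + C2*x^(11/5)


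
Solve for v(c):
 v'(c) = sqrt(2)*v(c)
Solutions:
 v(c) = C1*exp(sqrt(2)*c)


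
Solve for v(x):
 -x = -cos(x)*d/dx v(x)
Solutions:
 v(x) = C1 + Integral(x/cos(x), x)


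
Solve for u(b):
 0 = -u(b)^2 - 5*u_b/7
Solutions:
 u(b) = 5/(C1 + 7*b)


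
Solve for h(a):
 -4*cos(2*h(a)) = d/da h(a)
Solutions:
 h(a) = -asin((C1 + exp(16*a))/(C1 - exp(16*a)))/2 + pi/2
 h(a) = asin((C1 + exp(16*a))/(C1 - exp(16*a)))/2


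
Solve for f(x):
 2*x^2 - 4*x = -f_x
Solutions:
 f(x) = C1 - 2*x^3/3 + 2*x^2


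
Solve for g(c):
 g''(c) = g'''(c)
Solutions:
 g(c) = C1 + C2*c + C3*exp(c)


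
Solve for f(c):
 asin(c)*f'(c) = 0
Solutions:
 f(c) = C1


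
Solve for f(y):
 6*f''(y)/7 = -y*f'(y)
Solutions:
 f(y) = C1 + C2*erf(sqrt(21)*y/6)


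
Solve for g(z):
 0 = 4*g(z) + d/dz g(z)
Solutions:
 g(z) = C1*exp(-4*z)


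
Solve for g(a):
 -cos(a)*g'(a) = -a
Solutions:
 g(a) = C1 + Integral(a/cos(a), a)


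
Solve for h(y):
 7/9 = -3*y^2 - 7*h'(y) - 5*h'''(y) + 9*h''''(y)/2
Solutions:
 h(y) = C1 + C2*exp(y*(-(27*sqrt(363489) + 16309)^(1/3) - 100/(27*sqrt(363489) + 16309)^(1/3) + 20)/54)*sin(sqrt(3)*y*(-(27*sqrt(363489) + 16309)^(1/3) + 100/(27*sqrt(363489) + 16309)^(1/3))/54) + C3*exp(y*(-(27*sqrt(363489) + 16309)^(1/3) - 100/(27*sqrt(363489) + 16309)^(1/3) + 20)/54)*cos(sqrt(3)*y*(-(27*sqrt(363489) + 16309)^(1/3) + 100/(27*sqrt(363489) + 16309)^(1/3))/54) + C4*exp(y*(100/(27*sqrt(363489) + 16309)^(1/3) + 10 + (27*sqrt(363489) + 16309)^(1/3))/27) - y^3/7 + 221*y/441


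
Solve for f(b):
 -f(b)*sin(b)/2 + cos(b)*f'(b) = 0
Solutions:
 f(b) = C1/sqrt(cos(b))


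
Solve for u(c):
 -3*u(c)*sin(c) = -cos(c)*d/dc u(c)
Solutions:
 u(c) = C1/cos(c)^3


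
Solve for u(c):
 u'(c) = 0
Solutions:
 u(c) = C1


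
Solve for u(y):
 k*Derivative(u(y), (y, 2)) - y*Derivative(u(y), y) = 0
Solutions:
 u(y) = C1 + C2*erf(sqrt(2)*y*sqrt(-1/k)/2)/sqrt(-1/k)


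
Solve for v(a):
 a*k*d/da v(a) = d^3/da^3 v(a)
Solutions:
 v(a) = C1 + Integral(C2*airyai(a*k^(1/3)) + C3*airybi(a*k^(1/3)), a)


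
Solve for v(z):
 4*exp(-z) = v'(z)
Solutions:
 v(z) = C1 - 4*exp(-z)


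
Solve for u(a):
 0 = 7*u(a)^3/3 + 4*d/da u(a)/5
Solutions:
 u(a) = -sqrt(6)*sqrt(-1/(C1 - 35*a))
 u(a) = sqrt(6)*sqrt(-1/(C1 - 35*a))


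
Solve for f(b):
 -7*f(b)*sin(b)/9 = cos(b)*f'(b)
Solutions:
 f(b) = C1*cos(b)^(7/9)


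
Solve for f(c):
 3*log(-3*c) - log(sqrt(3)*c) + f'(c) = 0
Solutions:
 f(c) = C1 - 2*c*log(c) + c*(-5*log(3)/2 + 2 - 3*I*pi)


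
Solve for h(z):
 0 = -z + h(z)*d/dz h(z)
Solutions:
 h(z) = -sqrt(C1 + z^2)
 h(z) = sqrt(C1 + z^2)


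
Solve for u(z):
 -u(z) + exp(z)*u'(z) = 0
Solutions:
 u(z) = C1*exp(-exp(-z))


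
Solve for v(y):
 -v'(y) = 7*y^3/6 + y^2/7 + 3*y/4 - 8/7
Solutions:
 v(y) = C1 - 7*y^4/24 - y^3/21 - 3*y^2/8 + 8*y/7


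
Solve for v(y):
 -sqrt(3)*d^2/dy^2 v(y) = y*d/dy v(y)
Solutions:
 v(y) = C1 + C2*erf(sqrt(2)*3^(3/4)*y/6)


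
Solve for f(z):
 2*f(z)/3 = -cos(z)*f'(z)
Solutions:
 f(z) = C1*(sin(z) - 1)^(1/3)/(sin(z) + 1)^(1/3)


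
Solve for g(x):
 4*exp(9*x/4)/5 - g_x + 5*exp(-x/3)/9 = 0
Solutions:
 g(x) = C1 + 16*exp(9*x/4)/45 - 5*exp(-x/3)/3


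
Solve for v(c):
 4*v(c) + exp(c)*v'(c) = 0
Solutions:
 v(c) = C1*exp(4*exp(-c))


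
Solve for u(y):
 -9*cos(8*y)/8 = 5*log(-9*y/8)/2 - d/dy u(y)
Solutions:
 u(y) = C1 + 5*y*log(-y)/2 - 15*y*log(2)/2 - 5*y/2 + 5*y*log(3) + 9*sin(8*y)/64


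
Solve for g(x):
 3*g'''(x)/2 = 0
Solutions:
 g(x) = C1 + C2*x + C3*x^2


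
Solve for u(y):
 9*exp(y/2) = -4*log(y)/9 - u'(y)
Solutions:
 u(y) = C1 - 4*y*log(y)/9 + 4*y/9 - 18*exp(y/2)


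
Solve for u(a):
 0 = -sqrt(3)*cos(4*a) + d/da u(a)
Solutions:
 u(a) = C1 + sqrt(3)*sin(4*a)/4


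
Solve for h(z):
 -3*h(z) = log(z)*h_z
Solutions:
 h(z) = C1*exp(-3*li(z))


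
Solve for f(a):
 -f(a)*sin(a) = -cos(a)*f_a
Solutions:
 f(a) = C1/cos(a)


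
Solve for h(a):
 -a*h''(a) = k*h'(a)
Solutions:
 h(a) = C1 + a^(1 - re(k))*(C2*sin(log(a)*Abs(im(k))) + C3*cos(log(a)*im(k)))


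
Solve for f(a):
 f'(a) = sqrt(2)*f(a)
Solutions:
 f(a) = C1*exp(sqrt(2)*a)


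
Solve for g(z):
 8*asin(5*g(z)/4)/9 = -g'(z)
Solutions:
 Integral(1/asin(5*_y/4), (_y, g(z))) = C1 - 8*z/9


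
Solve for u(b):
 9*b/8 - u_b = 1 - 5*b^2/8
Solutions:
 u(b) = C1 + 5*b^3/24 + 9*b^2/16 - b


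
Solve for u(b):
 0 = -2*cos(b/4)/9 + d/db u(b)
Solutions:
 u(b) = C1 + 8*sin(b/4)/9


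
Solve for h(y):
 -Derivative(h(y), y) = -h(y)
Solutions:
 h(y) = C1*exp(y)


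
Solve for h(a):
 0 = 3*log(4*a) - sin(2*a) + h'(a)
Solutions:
 h(a) = C1 - 3*a*log(a) - 6*a*log(2) + 3*a - cos(2*a)/2


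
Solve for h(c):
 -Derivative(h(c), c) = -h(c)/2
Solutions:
 h(c) = C1*exp(c/2)


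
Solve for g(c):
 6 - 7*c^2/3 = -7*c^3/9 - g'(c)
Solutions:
 g(c) = C1 - 7*c^4/36 + 7*c^3/9 - 6*c


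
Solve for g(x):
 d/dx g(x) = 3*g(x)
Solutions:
 g(x) = C1*exp(3*x)


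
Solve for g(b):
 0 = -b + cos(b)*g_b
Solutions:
 g(b) = C1 + Integral(b/cos(b), b)


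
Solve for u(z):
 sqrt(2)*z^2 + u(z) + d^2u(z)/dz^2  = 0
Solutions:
 u(z) = C1*sin(z) + C2*cos(z) - sqrt(2)*z^2 + 2*sqrt(2)


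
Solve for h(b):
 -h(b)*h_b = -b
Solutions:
 h(b) = -sqrt(C1 + b^2)
 h(b) = sqrt(C1 + b^2)


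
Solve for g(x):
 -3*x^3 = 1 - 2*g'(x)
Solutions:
 g(x) = C1 + 3*x^4/8 + x/2


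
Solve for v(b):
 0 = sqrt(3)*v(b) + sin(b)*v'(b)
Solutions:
 v(b) = C1*(cos(b) + 1)^(sqrt(3)/2)/(cos(b) - 1)^(sqrt(3)/2)


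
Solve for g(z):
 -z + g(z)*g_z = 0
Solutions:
 g(z) = -sqrt(C1 + z^2)
 g(z) = sqrt(C1 + z^2)


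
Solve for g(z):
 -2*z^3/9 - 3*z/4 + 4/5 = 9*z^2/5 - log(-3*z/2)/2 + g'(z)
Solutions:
 g(z) = C1 - z^4/18 - 3*z^3/5 - 3*z^2/8 + z*log(-z)/2 + z*(-5*log(2) + 3 + 5*log(3))/10


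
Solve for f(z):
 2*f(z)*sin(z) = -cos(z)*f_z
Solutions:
 f(z) = C1*cos(z)^2


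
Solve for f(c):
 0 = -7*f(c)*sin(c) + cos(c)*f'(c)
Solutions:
 f(c) = C1/cos(c)^7


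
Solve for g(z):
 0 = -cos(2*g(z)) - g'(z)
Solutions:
 g(z) = -asin((C1 + exp(4*z))/(C1 - exp(4*z)))/2 + pi/2
 g(z) = asin((C1 + exp(4*z))/(C1 - exp(4*z)))/2


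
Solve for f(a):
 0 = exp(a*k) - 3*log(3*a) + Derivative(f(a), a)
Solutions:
 f(a) = C1 + 3*a*log(a) + 3*a*(-1 + log(3)) + Piecewise((-exp(a*k)/k, Ne(k, 0)), (-a, True))


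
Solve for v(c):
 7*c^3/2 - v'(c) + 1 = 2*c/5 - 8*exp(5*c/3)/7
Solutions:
 v(c) = C1 + 7*c^4/8 - c^2/5 + c + 24*exp(5*c/3)/35


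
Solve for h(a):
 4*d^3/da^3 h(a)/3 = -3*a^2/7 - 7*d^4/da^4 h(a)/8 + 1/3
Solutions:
 h(a) = C1 + C2*a + C3*a^2 + C4*exp(-32*a/21) - 3*a^5/560 + 9*a^4/512 - 55*a^3/12288


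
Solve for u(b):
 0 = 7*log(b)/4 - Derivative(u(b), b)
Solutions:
 u(b) = C1 + 7*b*log(b)/4 - 7*b/4


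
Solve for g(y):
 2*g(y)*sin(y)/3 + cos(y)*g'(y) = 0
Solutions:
 g(y) = C1*cos(y)^(2/3)


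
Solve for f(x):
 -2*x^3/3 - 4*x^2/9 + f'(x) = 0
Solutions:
 f(x) = C1 + x^4/6 + 4*x^3/27


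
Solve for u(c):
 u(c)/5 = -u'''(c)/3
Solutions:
 u(c) = C3*exp(-3^(1/3)*5^(2/3)*c/5) + (C1*sin(3^(5/6)*5^(2/3)*c/10) + C2*cos(3^(5/6)*5^(2/3)*c/10))*exp(3^(1/3)*5^(2/3)*c/10)


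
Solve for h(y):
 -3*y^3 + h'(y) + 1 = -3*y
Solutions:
 h(y) = C1 + 3*y^4/4 - 3*y^2/2 - y


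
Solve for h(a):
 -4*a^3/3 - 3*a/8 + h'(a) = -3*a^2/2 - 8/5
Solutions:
 h(a) = C1 + a^4/3 - a^3/2 + 3*a^2/16 - 8*a/5


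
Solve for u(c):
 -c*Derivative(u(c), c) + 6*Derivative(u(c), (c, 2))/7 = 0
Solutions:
 u(c) = C1 + C2*erfi(sqrt(21)*c/6)


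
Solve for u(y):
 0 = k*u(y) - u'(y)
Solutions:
 u(y) = C1*exp(k*y)


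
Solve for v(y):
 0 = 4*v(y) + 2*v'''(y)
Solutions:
 v(y) = C3*exp(-2^(1/3)*y) + (C1*sin(2^(1/3)*sqrt(3)*y/2) + C2*cos(2^(1/3)*sqrt(3)*y/2))*exp(2^(1/3)*y/2)


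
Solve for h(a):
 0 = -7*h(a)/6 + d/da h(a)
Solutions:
 h(a) = C1*exp(7*a/6)


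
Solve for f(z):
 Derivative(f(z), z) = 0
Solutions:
 f(z) = C1


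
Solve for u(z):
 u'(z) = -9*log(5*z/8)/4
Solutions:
 u(z) = C1 - 9*z*log(z)/4 - 9*z*log(5)/4 + 9*z/4 + 27*z*log(2)/4


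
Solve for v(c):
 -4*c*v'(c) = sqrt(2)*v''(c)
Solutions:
 v(c) = C1 + C2*erf(2^(1/4)*c)


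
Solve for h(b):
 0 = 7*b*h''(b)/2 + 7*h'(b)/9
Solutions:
 h(b) = C1 + C2*b^(7/9)


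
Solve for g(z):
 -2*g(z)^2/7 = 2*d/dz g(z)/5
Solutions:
 g(z) = 7/(C1 + 5*z)


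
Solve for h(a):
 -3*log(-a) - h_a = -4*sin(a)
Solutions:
 h(a) = C1 - 3*a*log(-a) + 3*a - 4*cos(a)


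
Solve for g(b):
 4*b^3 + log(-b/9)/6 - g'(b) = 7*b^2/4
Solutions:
 g(b) = C1 + b^4 - 7*b^3/12 + b*log(-b)/6 + b*(-2*log(3) - 1)/6


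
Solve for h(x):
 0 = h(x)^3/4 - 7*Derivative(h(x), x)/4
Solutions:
 h(x) = -sqrt(14)*sqrt(-1/(C1 + x))/2
 h(x) = sqrt(14)*sqrt(-1/(C1 + x))/2


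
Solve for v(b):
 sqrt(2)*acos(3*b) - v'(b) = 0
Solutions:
 v(b) = C1 + sqrt(2)*(b*acos(3*b) - sqrt(1 - 9*b^2)/3)


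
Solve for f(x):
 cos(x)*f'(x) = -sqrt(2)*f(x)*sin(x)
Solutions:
 f(x) = C1*cos(x)^(sqrt(2))


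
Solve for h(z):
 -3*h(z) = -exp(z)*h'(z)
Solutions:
 h(z) = C1*exp(-3*exp(-z))


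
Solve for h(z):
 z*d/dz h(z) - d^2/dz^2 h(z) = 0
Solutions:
 h(z) = C1 + C2*erfi(sqrt(2)*z/2)


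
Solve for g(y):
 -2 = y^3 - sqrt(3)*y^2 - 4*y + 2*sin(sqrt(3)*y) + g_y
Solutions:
 g(y) = C1 - y^4/4 + sqrt(3)*y^3/3 + 2*y^2 - 2*y + 2*sqrt(3)*cos(sqrt(3)*y)/3


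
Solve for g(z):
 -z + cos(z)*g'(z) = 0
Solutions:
 g(z) = C1 + Integral(z/cos(z), z)


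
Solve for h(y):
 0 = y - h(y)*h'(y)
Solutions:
 h(y) = -sqrt(C1 + y^2)
 h(y) = sqrt(C1 + y^2)


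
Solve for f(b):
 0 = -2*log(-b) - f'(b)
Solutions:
 f(b) = C1 - 2*b*log(-b) + 2*b


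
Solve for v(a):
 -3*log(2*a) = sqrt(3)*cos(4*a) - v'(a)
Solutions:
 v(a) = C1 + 3*a*log(a) - 3*a + 3*a*log(2) + sqrt(3)*sin(4*a)/4


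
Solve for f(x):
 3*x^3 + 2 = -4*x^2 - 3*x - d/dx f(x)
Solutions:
 f(x) = C1 - 3*x^4/4 - 4*x^3/3 - 3*x^2/2 - 2*x


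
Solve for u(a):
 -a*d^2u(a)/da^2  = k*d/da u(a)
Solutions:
 u(a) = C1 + a^(1 - re(k))*(C2*sin(log(a)*Abs(im(k))) + C3*cos(log(a)*im(k)))


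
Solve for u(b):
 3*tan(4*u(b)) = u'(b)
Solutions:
 u(b) = -asin(C1*exp(12*b))/4 + pi/4
 u(b) = asin(C1*exp(12*b))/4


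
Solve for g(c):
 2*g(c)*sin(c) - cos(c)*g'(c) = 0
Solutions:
 g(c) = C1/cos(c)^2


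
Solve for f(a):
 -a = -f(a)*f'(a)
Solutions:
 f(a) = -sqrt(C1 + a^2)
 f(a) = sqrt(C1 + a^2)


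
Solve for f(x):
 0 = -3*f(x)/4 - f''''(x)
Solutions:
 f(x) = (C1*sin(3^(1/4)*x/2) + C2*cos(3^(1/4)*x/2))*exp(-3^(1/4)*x/2) + (C3*sin(3^(1/4)*x/2) + C4*cos(3^(1/4)*x/2))*exp(3^(1/4)*x/2)


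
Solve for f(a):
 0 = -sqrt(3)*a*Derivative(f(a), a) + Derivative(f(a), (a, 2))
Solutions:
 f(a) = C1 + C2*erfi(sqrt(2)*3^(1/4)*a/2)


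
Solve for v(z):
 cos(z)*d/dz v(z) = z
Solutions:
 v(z) = C1 + Integral(z/cos(z), z)


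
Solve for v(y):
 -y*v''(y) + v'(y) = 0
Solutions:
 v(y) = C1 + C2*y^2


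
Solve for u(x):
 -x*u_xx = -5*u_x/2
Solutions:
 u(x) = C1 + C2*x^(7/2)


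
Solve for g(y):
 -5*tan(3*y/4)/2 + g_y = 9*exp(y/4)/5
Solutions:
 g(y) = C1 + 36*exp(y/4)/5 - 10*log(cos(3*y/4))/3


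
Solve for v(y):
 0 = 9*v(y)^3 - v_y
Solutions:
 v(y) = -sqrt(2)*sqrt(-1/(C1 + 9*y))/2
 v(y) = sqrt(2)*sqrt(-1/(C1 + 9*y))/2


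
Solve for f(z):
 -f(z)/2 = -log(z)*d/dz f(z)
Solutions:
 f(z) = C1*exp(li(z)/2)


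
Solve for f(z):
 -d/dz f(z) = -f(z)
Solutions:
 f(z) = C1*exp(z)


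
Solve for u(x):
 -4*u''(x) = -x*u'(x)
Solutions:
 u(x) = C1 + C2*erfi(sqrt(2)*x/4)


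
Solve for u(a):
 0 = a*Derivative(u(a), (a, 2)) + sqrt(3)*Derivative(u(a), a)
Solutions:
 u(a) = C1 + C2*a^(1 - sqrt(3))


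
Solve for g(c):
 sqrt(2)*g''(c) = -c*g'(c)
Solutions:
 g(c) = C1 + C2*erf(2^(1/4)*c/2)


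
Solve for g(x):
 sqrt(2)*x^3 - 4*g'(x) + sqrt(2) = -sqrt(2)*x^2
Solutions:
 g(x) = C1 + sqrt(2)*x^4/16 + sqrt(2)*x^3/12 + sqrt(2)*x/4


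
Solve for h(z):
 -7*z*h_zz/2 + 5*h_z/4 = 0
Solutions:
 h(z) = C1 + C2*z^(19/14)


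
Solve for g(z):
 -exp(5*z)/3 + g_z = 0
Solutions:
 g(z) = C1 + exp(5*z)/15


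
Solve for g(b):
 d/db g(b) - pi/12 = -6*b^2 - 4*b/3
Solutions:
 g(b) = C1 - 2*b^3 - 2*b^2/3 + pi*b/12


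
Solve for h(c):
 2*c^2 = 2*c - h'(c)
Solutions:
 h(c) = C1 - 2*c^3/3 + c^2


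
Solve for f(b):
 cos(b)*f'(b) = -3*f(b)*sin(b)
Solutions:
 f(b) = C1*cos(b)^3


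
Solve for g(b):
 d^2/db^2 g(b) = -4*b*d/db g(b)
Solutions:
 g(b) = C1 + C2*erf(sqrt(2)*b)


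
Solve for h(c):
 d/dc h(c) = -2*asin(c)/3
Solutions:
 h(c) = C1 - 2*c*asin(c)/3 - 2*sqrt(1 - c^2)/3


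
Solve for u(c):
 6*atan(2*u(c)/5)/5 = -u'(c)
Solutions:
 Integral(1/atan(2*_y/5), (_y, u(c))) = C1 - 6*c/5


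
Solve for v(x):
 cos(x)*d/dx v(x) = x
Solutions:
 v(x) = C1 + Integral(x/cos(x), x)


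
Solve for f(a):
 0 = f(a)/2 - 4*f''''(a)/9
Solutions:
 f(a) = C1*exp(-2^(1/4)*sqrt(3)*a/2) + C2*exp(2^(1/4)*sqrt(3)*a/2) + C3*sin(2^(1/4)*sqrt(3)*a/2) + C4*cos(2^(1/4)*sqrt(3)*a/2)


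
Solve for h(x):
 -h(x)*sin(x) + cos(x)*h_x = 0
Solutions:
 h(x) = C1/cos(x)


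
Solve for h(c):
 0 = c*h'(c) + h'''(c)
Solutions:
 h(c) = C1 + Integral(C2*airyai(-c) + C3*airybi(-c), c)


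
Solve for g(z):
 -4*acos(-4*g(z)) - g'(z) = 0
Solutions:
 Integral(1/acos(-4*_y), (_y, g(z))) = C1 - 4*z


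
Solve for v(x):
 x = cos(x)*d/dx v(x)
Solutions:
 v(x) = C1 + Integral(x/cos(x), x)


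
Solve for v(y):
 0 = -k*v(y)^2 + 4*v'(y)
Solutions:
 v(y) = -4/(C1 + k*y)


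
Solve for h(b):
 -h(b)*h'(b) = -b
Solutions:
 h(b) = -sqrt(C1 + b^2)
 h(b) = sqrt(C1 + b^2)


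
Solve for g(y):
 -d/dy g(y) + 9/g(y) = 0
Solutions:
 g(y) = -sqrt(C1 + 18*y)
 g(y) = sqrt(C1 + 18*y)


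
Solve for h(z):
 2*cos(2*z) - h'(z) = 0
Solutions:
 h(z) = C1 + sin(2*z)


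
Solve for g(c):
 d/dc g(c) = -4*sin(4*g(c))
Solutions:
 g(c) = -acos((-C1 - exp(32*c))/(C1 - exp(32*c)))/4 + pi/2
 g(c) = acos((-C1 - exp(32*c))/(C1 - exp(32*c)))/4


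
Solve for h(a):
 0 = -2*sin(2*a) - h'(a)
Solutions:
 h(a) = C1 + cos(2*a)


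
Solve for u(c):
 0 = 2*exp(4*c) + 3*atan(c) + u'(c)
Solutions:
 u(c) = C1 - 3*c*atan(c) - exp(4*c)/2 + 3*log(c^2 + 1)/2


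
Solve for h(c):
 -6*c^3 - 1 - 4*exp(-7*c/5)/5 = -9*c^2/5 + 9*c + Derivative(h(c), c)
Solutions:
 h(c) = C1 - 3*c^4/2 + 3*c^3/5 - 9*c^2/2 - c + 4*exp(-7*c/5)/7


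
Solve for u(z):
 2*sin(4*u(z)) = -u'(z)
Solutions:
 u(z) = -acos((-C1 - exp(16*z))/(C1 - exp(16*z)))/4 + pi/2
 u(z) = acos((-C1 - exp(16*z))/(C1 - exp(16*z)))/4


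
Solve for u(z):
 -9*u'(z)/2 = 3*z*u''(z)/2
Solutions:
 u(z) = C1 + C2/z^2


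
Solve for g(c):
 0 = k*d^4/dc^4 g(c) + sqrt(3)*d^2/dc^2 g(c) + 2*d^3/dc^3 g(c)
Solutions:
 g(c) = C1 + C2*c + C3*exp(c*(sqrt(-sqrt(3)*k + 1) - 1)/k) + C4*exp(-c*(sqrt(-sqrt(3)*k + 1) + 1)/k)


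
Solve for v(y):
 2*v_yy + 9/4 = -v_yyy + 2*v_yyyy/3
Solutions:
 v(y) = C1 + C2*y + C3*exp(y*(3 - sqrt(57))/4) + C4*exp(y*(3 + sqrt(57))/4) - 9*y^2/16


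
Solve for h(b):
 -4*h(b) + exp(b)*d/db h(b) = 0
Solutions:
 h(b) = C1*exp(-4*exp(-b))


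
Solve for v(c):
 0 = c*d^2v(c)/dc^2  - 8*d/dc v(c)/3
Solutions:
 v(c) = C1 + C2*c^(11/3)


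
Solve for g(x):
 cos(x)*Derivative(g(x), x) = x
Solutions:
 g(x) = C1 + Integral(x/cos(x), x)


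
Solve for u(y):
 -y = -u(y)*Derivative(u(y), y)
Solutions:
 u(y) = -sqrt(C1 + y^2)
 u(y) = sqrt(C1 + y^2)


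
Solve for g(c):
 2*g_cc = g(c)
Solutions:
 g(c) = C1*exp(-sqrt(2)*c/2) + C2*exp(sqrt(2)*c/2)


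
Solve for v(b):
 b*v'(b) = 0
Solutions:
 v(b) = C1


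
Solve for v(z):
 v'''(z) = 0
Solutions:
 v(z) = C1 + C2*z + C3*z^2


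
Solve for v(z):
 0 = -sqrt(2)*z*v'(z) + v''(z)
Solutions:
 v(z) = C1 + C2*erfi(2^(3/4)*z/2)


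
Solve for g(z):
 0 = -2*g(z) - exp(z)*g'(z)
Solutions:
 g(z) = C1*exp(2*exp(-z))


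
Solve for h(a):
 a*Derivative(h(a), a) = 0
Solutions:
 h(a) = C1


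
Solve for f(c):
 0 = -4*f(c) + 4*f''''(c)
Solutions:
 f(c) = C1*exp(-c) + C2*exp(c) + C3*sin(c) + C4*cos(c)


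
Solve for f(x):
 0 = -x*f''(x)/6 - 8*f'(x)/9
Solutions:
 f(x) = C1 + C2/x^(13/3)


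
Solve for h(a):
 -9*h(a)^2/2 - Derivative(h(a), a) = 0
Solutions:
 h(a) = 2/(C1 + 9*a)


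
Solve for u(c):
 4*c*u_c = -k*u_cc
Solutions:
 u(c) = C1 + C2*sqrt(k)*erf(sqrt(2)*c*sqrt(1/k))


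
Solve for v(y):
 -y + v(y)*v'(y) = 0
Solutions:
 v(y) = -sqrt(C1 + y^2)
 v(y) = sqrt(C1 + y^2)


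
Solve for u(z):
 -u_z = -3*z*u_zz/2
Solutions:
 u(z) = C1 + C2*z^(5/3)


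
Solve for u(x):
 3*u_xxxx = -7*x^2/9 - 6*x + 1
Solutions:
 u(x) = C1 + C2*x + C3*x^2 + C4*x^3 - 7*x^6/9720 - x^5/60 + x^4/72


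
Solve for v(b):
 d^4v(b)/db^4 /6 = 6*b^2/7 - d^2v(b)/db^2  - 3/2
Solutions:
 v(b) = C1 + C2*b + C3*sin(sqrt(6)*b) + C4*cos(sqrt(6)*b) + b^4/14 - 25*b^2/28


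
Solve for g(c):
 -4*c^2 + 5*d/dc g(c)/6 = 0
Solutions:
 g(c) = C1 + 8*c^3/5


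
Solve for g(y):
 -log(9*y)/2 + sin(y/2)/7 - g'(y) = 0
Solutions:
 g(y) = C1 - y*log(y)/2 - y*log(3) + y/2 - 2*cos(y/2)/7


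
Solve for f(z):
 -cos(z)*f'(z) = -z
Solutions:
 f(z) = C1 + Integral(z/cos(z), z)


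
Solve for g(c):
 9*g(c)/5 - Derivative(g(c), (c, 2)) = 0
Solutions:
 g(c) = C1*exp(-3*sqrt(5)*c/5) + C2*exp(3*sqrt(5)*c/5)


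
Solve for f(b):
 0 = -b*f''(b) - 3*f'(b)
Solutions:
 f(b) = C1 + C2/b^2


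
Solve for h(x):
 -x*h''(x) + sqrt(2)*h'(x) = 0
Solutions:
 h(x) = C1 + C2*x^(1 + sqrt(2))


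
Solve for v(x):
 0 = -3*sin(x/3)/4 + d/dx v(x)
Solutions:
 v(x) = C1 - 9*cos(x/3)/4


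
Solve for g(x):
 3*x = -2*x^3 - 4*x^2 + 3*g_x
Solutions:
 g(x) = C1 + x^4/6 + 4*x^3/9 + x^2/2


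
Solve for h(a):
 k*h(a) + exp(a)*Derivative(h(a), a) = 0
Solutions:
 h(a) = C1*exp(k*exp(-a))


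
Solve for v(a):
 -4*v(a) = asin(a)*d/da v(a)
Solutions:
 v(a) = C1*exp(-4*Integral(1/asin(a), a))


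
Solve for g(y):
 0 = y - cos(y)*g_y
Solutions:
 g(y) = C1 + Integral(y/cos(y), y)


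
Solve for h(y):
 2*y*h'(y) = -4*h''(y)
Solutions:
 h(y) = C1 + C2*erf(y/2)


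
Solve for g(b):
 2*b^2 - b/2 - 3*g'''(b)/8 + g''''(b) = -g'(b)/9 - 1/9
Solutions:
 g(b) = C1 + C2*exp(b*(3*3^(2/3)/(16*sqrt(238) + 247)^(1/3) + 6 + 3^(1/3)*(16*sqrt(238) + 247)^(1/3))/48)*sin(3^(1/6)*b*(-3^(2/3)*(16*sqrt(238) + 247)^(1/3) + 9/(16*sqrt(238) + 247)^(1/3))/48) + C3*exp(b*(3*3^(2/3)/(16*sqrt(238) + 247)^(1/3) + 6 + 3^(1/3)*(16*sqrt(238) + 247)^(1/3))/48)*cos(3^(1/6)*b*(-3^(2/3)*(16*sqrt(238) + 247)^(1/3) + 9/(16*sqrt(238) + 247)^(1/3))/48) + C4*exp(b*(-3^(1/3)*(16*sqrt(238) + 247)^(1/3) - 3*3^(2/3)/(16*sqrt(238) + 247)^(1/3) + 3)/24) - 6*b^3 + 9*b^2/4 - 245*b/2


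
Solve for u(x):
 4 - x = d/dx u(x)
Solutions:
 u(x) = C1 - x^2/2 + 4*x


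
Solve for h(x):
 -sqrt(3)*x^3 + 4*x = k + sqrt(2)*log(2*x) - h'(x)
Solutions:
 h(x) = C1 + k*x + sqrt(3)*x^4/4 - 2*x^2 + sqrt(2)*x*log(x) - sqrt(2)*x + sqrt(2)*x*log(2)


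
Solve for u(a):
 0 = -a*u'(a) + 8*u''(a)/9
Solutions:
 u(a) = C1 + C2*erfi(3*a/4)


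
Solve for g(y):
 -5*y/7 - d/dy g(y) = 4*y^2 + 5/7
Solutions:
 g(y) = C1 - 4*y^3/3 - 5*y^2/14 - 5*y/7


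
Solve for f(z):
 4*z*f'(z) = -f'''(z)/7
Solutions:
 f(z) = C1 + Integral(C2*airyai(-28^(1/3)*z) + C3*airybi(-28^(1/3)*z), z)


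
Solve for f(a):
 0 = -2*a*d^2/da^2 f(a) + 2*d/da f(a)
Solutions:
 f(a) = C1 + C2*a^2


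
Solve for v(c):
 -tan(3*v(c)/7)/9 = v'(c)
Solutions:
 v(c) = -7*asin(C1*exp(-c/21))/3 + 7*pi/3
 v(c) = 7*asin(C1*exp(-c/21))/3


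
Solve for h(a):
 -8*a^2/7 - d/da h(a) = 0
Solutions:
 h(a) = C1 - 8*a^3/21


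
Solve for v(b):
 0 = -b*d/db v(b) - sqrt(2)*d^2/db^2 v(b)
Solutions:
 v(b) = C1 + C2*erf(2^(1/4)*b/2)


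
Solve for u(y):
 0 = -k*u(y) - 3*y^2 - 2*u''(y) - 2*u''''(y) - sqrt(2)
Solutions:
 u(y) = C1*exp(-sqrt(2)*y*sqrt(-sqrt(1 - 2*k) - 1)/2) + C2*exp(sqrt(2)*y*sqrt(-sqrt(1 - 2*k) - 1)/2) + C3*exp(-sqrt(2)*y*sqrt(sqrt(1 - 2*k) - 1)/2) + C4*exp(sqrt(2)*y*sqrt(sqrt(1 - 2*k) - 1)/2) - 3*y^2/k - sqrt(2)/k + 12/k^2


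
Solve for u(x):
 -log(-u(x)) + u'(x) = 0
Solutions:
 -li(-u(x)) = C1 + x


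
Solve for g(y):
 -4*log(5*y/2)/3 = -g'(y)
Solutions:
 g(y) = C1 + 4*y*log(y)/3 - 4*y/3 - 4*y*log(2)/3 + 4*y*log(5)/3
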